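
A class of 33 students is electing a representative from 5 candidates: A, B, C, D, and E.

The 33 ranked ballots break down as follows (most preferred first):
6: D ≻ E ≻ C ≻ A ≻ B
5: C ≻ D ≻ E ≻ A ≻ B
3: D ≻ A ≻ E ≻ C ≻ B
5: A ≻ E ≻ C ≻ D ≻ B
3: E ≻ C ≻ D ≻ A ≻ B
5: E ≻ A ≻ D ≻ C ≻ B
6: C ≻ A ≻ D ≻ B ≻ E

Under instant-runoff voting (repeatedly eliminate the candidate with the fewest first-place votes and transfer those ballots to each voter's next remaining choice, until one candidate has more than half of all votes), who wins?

Round 1: A 5, B 0, C 11, D 9, E 8. B eliminated.
Round 2: A 5, C 11, D 9, E 8. A eliminated.
Round 3: C 11, D 9, E 13. D eliminated.
Round 4: C 11, E 22. E has a majority (≥17).

E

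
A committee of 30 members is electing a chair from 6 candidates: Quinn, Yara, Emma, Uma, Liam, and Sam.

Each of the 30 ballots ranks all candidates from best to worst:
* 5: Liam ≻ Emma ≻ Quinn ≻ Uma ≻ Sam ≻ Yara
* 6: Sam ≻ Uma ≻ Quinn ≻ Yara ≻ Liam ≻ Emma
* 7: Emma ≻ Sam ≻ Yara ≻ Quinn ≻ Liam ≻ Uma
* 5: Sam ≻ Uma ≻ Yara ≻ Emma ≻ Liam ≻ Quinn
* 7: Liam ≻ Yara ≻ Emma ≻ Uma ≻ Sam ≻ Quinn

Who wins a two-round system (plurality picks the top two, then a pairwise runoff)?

Sam

Round 1 first-place votes: Quinn 0, Yara 0, Emma 7, Uma 0, Liam 12, Sam 11. Liam and Sam advance.
Runoff: Liam is ranked above Sam on 12 ballots, Sam above Liam on 18.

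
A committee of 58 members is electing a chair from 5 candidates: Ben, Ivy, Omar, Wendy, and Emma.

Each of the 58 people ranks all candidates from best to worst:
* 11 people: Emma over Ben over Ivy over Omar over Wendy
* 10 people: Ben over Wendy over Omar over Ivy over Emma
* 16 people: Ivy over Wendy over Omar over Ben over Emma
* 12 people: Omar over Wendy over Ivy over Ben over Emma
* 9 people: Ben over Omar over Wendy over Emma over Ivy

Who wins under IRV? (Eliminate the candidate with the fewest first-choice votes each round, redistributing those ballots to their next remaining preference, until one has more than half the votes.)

Ben

Round 1: Ben 19, Ivy 16, Omar 12, Wendy 0, Emma 11. Wendy eliminated.
Round 2: Ben 19, Ivy 16, Omar 12, Emma 11. Emma eliminated.
Round 3: Ben 30, Ivy 16, Omar 12. Ben has a majority (≥30).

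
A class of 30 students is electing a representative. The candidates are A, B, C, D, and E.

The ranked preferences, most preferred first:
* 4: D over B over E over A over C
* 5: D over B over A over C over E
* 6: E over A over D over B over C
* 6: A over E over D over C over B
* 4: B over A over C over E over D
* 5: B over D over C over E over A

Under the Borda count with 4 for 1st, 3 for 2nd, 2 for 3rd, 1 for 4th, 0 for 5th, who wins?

A: 4×1 + 5×2 + 6×3 + 6×4 + 4×3 + 5×0 = 68
B: 4×3 + 5×3 + 6×1 + 6×0 + 4×4 + 5×4 = 69
C: 4×0 + 5×1 + 6×0 + 6×1 + 4×2 + 5×2 = 29
D: 4×4 + 5×4 + 6×2 + 6×2 + 4×0 + 5×3 = 75
E: 4×2 + 5×0 + 6×4 + 6×3 + 4×1 + 5×1 = 59

D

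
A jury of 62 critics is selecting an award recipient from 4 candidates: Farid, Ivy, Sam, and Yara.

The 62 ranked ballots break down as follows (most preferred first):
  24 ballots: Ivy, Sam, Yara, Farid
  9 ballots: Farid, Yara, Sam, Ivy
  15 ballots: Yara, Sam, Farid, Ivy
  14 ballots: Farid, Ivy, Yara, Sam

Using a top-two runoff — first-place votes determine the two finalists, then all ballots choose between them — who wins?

Farid

Round 1 first-place votes: Farid 23, Ivy 24, Sam 0, Yara 15. Ivy and Farid advance.
Runoff: Ivy is ranked above Farid on 24 ballots, Farid above Ivy on 38.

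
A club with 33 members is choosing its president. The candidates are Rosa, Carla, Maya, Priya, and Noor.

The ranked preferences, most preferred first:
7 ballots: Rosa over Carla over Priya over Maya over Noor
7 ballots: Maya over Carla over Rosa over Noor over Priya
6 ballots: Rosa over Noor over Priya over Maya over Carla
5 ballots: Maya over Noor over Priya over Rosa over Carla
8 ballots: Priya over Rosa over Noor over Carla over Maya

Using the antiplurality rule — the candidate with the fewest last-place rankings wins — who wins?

Rosa

Last-place votes: Rosa 0, Carla 11, Maya 8, Priya 7, Noor 7.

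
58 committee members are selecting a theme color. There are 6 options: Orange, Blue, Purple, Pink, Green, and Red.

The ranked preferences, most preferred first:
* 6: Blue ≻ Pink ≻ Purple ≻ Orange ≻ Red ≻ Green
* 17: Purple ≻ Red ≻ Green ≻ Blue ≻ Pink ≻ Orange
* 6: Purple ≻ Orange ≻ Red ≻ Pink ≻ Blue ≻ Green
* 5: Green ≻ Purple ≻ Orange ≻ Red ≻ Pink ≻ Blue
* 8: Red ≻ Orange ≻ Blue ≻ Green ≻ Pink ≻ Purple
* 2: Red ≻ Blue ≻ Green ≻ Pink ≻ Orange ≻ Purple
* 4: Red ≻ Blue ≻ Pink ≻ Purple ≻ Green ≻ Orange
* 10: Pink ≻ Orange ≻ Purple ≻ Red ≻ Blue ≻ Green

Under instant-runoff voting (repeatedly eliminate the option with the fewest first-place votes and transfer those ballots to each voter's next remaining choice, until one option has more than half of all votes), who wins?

Pink

Round 1: Orange 0, Blue 6, Purple 23, Pink 10, Green 5, Red 14. Orange eliminated.
Round 2: Blue 6, Purple 23, Pink 10, Green 5, Red 14. Green eliminated.
Round 3: Blue 6, Purple 28, Pink 10, Red 14. Blue eliminated.
Round 4: Purple 28, Pink 16, Red 14. Red eliminated.
Round 5: Purple 28, Pink 30. Pink has a majority (≥30).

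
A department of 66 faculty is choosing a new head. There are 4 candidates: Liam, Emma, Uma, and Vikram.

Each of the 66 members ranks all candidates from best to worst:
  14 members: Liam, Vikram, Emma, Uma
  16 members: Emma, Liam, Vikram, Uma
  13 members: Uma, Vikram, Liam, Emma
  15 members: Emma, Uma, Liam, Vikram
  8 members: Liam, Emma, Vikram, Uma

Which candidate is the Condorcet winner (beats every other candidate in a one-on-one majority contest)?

Liam

Liam vs Emma: 35–31
Liam vs Uma: 38–28
Liam vs Vikram: 53–13
Liam beats every other candidate.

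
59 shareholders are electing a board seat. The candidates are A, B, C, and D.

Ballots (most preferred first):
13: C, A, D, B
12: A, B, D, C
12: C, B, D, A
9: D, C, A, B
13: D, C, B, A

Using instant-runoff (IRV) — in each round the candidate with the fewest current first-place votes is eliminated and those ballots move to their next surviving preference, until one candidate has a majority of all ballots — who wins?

D

Round 1: A 12, B 0, C 25, D 22. B eliminated.
Round 2: A 12, C 25, D 22. A eliminated.
Round 3: C 25, D 34. D has a majority (≥30).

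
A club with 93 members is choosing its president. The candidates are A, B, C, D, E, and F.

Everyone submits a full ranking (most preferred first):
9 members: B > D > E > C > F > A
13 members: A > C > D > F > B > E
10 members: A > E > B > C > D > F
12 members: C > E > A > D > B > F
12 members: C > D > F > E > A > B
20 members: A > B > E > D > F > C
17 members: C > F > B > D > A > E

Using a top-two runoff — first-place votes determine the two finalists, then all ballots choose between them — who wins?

Round 1 first-place votes: A 43, B 9, C 41, D 0, E 0, F 0. A and C advance.
Runoff: A is ranked above C on 43 ballots, C above A on 50.

C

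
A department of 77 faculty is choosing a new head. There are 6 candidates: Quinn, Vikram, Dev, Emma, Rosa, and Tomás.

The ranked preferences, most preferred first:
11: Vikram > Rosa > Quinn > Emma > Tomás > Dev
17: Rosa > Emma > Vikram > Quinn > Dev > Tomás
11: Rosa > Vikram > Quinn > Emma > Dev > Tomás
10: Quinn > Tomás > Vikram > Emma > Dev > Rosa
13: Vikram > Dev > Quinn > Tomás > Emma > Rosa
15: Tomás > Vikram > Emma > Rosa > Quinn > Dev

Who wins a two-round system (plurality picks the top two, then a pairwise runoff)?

Round 1 first-place votes: Quinn 10, Vikram 24, Dev 0, Emma 0, Rosa 28, Tomás 15. Rosa and Vikram advance.
Runoff: Rosa is ranked above Vikram on 28 ballots, Vikram above Rosa on 49.

Vikram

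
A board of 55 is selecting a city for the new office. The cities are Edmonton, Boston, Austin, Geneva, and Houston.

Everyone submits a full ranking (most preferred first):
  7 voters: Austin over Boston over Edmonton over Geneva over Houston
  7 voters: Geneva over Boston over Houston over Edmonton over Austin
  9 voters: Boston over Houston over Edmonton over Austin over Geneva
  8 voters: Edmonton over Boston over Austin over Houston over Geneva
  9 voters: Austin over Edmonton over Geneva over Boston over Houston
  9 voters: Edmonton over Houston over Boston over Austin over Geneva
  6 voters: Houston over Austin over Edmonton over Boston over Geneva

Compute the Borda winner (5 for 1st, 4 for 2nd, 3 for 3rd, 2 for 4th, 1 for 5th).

Edmonton: 7×3 + 7×2 + 9×3 + 8×5 + 9×4 + 9×5 + 6×3 = 201
Boston: 7×4 + 7×4 + 9×5 + 8×4 + 9×2 + 9×3 + 6×2 = 190
Austin: 7×5 + 7×1 + 9×2 + 8×3 + 9×5 + 9×2 + 6×4 = 171
Geneva: 7×2 + 7×5 + 9×1 + 8×1 + 9×3 + 9×1 + 6×1 = 108
Houston: 7×1 + 7×3 + 9×4 + 8×2 + 9×1 + 9×4 + 6×5 = 155

Edmonton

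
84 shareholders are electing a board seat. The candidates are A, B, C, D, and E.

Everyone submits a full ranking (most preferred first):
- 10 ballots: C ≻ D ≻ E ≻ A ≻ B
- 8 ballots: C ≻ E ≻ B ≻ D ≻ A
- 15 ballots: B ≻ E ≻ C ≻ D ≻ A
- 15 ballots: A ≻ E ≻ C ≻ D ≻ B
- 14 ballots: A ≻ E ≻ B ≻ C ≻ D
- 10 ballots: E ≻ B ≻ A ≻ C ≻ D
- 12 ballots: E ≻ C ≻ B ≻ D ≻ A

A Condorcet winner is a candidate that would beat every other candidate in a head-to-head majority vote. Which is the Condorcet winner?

E vs A: 55–29
E vs B: 69–15
E vs C: 66–18
E vs D: 74–10
E beats every other candidate.

E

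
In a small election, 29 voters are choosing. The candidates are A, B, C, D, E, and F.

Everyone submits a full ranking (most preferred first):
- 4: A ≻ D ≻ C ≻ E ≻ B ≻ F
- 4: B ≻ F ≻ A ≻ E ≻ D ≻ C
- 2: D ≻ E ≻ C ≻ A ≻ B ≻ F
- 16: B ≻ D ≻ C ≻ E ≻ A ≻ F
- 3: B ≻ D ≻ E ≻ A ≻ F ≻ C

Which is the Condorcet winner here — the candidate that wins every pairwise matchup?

B vs A: 23–6
B vs C: 23–6
B vs D: 23–6
B vs E: 23–6
B vs F: 29–0
B beats every other candidate.

B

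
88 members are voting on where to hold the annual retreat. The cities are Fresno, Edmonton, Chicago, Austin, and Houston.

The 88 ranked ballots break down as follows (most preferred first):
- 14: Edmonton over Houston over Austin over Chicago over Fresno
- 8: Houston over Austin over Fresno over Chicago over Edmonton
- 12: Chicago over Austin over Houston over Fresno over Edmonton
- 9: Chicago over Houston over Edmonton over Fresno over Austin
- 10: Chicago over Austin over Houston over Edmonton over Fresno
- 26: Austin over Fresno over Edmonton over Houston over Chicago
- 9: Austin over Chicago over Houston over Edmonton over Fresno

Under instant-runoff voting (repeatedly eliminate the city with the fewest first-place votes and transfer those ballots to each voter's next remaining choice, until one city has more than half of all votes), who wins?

Round 1: Fresno 0, Edmonton 14, Chicago 31, Austin 35, Houston 8. Fresno eliminated.
Round 2: Edmonton 14, Chicago 31, Austin 35, Houston 8. Houston eliminated.
Round 3: Edmonton 14, Chicago 31, Austin 43. Edmonton eliminated.
Round 4: Chicago 31, Austin 57. Austin has a majority (≥45).

Austin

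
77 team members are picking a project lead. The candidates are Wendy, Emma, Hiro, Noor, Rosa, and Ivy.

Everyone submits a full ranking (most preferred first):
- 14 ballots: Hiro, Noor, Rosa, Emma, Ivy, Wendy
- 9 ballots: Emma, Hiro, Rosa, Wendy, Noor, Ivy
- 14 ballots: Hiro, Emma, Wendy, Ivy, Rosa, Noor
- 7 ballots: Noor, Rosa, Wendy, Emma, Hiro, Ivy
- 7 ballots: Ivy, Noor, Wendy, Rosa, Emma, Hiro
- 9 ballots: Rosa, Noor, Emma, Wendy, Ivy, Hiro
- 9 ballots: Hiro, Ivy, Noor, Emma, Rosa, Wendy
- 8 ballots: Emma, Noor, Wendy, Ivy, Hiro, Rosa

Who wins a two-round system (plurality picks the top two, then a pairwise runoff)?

Round 1 first-place votes: Wendy 0, Emma 17, Hiro 37, Noor 7, Rosa 9, Ivy 7. Hiro and Emma advance.
Runoff: Hiro is ranked above Emma on 37 ballots, Emma above Hiro on 40.

Emma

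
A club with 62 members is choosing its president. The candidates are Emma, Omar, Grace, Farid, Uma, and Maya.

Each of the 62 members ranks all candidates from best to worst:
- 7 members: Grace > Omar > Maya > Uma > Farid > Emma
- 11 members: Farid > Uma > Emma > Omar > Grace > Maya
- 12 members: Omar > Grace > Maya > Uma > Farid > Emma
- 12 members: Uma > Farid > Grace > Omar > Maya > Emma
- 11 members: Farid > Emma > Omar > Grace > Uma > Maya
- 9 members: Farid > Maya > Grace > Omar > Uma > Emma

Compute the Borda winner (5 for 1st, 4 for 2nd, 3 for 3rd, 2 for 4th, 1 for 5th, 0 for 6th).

Emma: 7×0 + 11×3 + 12×0 + 12×0 + 11×4 + 9×0 = 77
Omar: 7×4 + 11×2 + 12×5 + 12×2 + 11×3 + 9×2 = 185
Grace: 7×5 + 11×1 + 12×4 + 12×3 + 11×2 + 9×3 = 179
Farid: 7×1 + 11×5 + 12×1 + 12×4 + 11×5 + 9×5 = 222
Uma: 7×2 + 11×4 + 12×2 + 12×5 + 11×1 + 9×1 = 162
Maya: 7×3 + 11×0 + 12×3 + 12×1 + 11×0 + 9×4 = 105

Farid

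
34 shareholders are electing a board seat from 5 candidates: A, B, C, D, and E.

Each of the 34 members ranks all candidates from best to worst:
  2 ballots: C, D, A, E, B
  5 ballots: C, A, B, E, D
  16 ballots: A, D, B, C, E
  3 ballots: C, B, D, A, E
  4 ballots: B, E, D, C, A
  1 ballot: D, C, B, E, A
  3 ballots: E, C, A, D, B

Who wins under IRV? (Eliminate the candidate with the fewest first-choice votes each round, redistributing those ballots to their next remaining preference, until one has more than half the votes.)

Round 1: A 16, B 4, C 10, D 1, E 3. D eliminated.
Round 2: A 16, B 4, C 11, E 3. E eliminated.
Round 3: A 16, B 4, C 14. B eliminated.
Round 4: A 16, C 18. C has a majority (≥18).

C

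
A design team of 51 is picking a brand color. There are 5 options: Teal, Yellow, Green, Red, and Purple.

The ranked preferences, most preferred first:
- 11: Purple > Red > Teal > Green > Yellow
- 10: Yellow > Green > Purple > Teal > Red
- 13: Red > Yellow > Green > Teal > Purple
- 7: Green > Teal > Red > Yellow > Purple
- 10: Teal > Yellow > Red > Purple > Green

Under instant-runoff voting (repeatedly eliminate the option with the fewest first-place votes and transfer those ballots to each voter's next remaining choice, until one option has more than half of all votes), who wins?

Teal

Round 1: Teal 10, Yellow 10, Green 7, Red 13, Purple 11. Green eliminated.
Round 2: Teal 17, Yellow 10, Red 13, Purple 11. Yellow eliminated.
Round 3: Teal 17, Red 13, Purple 21. Red eliminated.
Round 4: Teal 30, Purple 21. Teal has a majority (≥26).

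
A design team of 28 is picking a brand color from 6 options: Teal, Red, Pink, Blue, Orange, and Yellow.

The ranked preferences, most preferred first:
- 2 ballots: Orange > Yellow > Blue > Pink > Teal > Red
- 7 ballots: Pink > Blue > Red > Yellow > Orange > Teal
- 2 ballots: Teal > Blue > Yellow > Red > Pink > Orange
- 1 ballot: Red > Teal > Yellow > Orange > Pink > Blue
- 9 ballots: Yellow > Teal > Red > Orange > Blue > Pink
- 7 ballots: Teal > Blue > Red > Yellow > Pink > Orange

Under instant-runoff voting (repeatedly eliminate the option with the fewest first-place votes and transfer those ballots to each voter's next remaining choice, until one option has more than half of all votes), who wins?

Yellow

Round 1: Teal 9, Red 1, Pink 7, Blue 0, Orange 2, Yellow 9. Blue eliminated.
Round 2: Teal 9, Red 1, Pink 7, Orange 2, Yellow 9. Red eliminated.
Round 3: Teal 10, Pink 7, Orange 2, Yellow 9. Orange eliminated.
Round 4: Teal 10, Pink 7, Yellow 11. Pink eliminated.
Round 5: Teal 10, Yellow 18. Yellow has a majority (≥15).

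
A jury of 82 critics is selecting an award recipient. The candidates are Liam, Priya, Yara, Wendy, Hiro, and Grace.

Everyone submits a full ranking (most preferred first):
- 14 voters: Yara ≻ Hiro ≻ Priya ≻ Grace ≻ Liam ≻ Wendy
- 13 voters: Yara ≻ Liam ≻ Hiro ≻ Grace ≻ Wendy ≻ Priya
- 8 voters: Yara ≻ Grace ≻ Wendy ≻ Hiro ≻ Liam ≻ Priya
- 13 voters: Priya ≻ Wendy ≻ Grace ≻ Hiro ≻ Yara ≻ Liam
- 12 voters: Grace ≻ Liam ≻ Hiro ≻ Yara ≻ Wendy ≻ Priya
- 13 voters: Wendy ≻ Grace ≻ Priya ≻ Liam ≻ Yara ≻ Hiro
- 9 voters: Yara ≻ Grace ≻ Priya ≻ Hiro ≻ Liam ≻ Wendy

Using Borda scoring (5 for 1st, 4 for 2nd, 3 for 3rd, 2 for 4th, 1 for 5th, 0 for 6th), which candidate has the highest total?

Liam: 14×1 + 13×4 + 8×1 + 13×0 + 12×4 + 13×2 + 9×1 = 157
Priya: 14×3 + 13×0 + 8×0 + 13×5 + 12×0 + 13×3 + 9×3 = 173
Yara: 14×5 + 13×5 + 8×5 + 13×1 + 12×2 + 13×1 + 9×5 = 270
Wendy: 14×0 + 13×1 + 8×3 + 13×4 + 12×1 + 13×5 + 9×0 = 166
Hiro: 14×4 + 13×3 + 8×2 + 13×2 + 12×3 + 13×0 + 9×2 = 191
Grace: 14×2 + 13×2 + 8×4 + 13×3 + 12×5 + 13×4 + 9×4 = 273

Grace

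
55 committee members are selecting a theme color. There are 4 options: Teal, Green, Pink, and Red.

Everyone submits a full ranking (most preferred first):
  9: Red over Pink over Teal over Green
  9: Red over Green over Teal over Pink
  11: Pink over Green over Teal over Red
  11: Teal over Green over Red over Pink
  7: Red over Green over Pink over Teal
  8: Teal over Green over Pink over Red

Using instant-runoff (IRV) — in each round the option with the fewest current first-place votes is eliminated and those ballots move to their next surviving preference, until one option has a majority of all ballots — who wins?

Teal

Round 1: Teal 19, Green 0, Pink 11, Red 25. Green eliminated.
Round 2: Teal 19, Pink 11, Red 25. Pink eliminated.
Round 3: Teal 30, Red 25. Teal has a majority (≥28).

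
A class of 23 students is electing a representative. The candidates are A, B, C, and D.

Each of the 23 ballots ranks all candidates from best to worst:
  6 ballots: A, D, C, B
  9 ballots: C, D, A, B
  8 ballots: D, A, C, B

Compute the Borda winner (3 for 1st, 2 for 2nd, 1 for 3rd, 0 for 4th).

A: 6×3 + 9×1 + 8×2 = 43
B: 6×0 + 9×0 + 8×0 = 0
C: 6×1 + 9×3 + 8×1 = 41
D: 6×2 + 9×2 + 8×3 = 54

D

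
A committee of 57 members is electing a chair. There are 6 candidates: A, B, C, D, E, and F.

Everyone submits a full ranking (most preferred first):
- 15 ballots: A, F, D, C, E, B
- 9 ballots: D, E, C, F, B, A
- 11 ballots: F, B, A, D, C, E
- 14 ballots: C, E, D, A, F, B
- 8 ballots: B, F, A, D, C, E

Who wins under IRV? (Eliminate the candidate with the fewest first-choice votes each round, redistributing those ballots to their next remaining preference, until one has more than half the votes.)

Round 1: A 15, B 8, C 14, D 9, E 0, F 11. E eliminated.
Round 2: A 15, B 8, C 14, D 9, F 11. B eliminated.
Round 3: A 15, C 14, D 9, F 19. D eliminated.
Round 4: A 15, C 23, F 19. A eliminated.
Round 5: C 23, F 34. F has a majority (≥29).

F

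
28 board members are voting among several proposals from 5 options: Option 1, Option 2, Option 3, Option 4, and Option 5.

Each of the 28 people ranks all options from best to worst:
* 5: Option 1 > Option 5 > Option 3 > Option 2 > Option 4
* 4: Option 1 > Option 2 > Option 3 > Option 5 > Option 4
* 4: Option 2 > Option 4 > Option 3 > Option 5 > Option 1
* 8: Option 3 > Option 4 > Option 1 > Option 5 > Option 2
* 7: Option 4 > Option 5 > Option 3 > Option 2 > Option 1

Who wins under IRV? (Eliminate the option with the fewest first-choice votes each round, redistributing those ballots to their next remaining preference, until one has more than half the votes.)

Round 1: Option 1 9, Option 2 4, Option 3 8, Option 4 7, Option 5 0. Option 5 eliminated.
Round 2: Option 1 9, Option 2 4, Option 3 8, Option 4 7. Option 2 eliminated.
Round 3: Option 1 9, Option 3 8, Option 4 11. Option 3 eliminated.
Round 4: Option 1 9, Option 4 19. Option 4 has a majority (≥15).

Option 4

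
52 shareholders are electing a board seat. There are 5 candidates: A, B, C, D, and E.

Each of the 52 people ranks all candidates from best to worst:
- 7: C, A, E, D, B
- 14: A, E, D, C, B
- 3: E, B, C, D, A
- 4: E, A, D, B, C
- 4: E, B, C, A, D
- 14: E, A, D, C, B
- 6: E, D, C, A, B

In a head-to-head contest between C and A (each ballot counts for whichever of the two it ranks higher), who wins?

A

C is ranked above A on 20 ballots; A above C on 32.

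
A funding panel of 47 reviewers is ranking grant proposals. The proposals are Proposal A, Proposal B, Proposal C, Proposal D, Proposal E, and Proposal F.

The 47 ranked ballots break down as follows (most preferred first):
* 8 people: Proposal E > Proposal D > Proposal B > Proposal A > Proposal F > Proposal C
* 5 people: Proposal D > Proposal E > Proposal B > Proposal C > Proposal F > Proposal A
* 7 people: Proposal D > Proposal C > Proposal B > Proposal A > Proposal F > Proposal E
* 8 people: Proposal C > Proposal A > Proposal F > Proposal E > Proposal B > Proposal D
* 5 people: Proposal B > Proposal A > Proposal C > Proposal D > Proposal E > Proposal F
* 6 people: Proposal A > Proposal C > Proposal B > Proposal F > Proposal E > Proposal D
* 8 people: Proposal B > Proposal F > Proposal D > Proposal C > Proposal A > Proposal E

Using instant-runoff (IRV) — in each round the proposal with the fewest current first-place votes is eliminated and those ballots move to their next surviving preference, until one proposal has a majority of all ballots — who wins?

Proposal D

Round 1: Proposal A 6, Proposal B 13, Proposal C 8, Proposal D 12, Proposal E 8, Proposal F 0. Proposal F eliminated.
Round 2: Proposal A 6, Proposal B 13, Proposal C 8, Proposal D 12, Proposal E 8. Proposal A eliminated.
Round 3: Proposal B 13, Proposal C 14, Proposal D 12, Proposal E 8. Proposal E eliminated.
Round 4: Proposal B 13, Proposal C 14, Proposal D 20. Proposal B eliminated.
Round 5: Proposal C 19, Proposal D 28. Proposal D has a majority (≥24).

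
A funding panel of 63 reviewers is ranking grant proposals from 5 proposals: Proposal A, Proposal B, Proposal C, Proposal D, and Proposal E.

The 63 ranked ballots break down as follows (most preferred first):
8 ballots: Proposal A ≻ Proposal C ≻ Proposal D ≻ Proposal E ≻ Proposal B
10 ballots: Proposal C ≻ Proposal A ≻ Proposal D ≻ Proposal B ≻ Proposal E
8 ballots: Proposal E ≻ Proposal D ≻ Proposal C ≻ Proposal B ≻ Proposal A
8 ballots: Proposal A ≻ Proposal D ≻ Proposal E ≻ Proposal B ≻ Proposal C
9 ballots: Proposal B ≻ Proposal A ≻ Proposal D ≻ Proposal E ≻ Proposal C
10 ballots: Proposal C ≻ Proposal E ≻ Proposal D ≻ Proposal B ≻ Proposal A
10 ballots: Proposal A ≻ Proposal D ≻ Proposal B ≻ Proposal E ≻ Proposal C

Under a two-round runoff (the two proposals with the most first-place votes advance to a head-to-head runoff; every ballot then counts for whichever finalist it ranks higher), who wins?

Round 1 first-place votes: Proposal A 26, Proposal B 9, Proposal C 20, Proposal D 0, Proposal E 8. Proposal A and Proposal C advance.
Runoff: Proposal A is ranked above Proposal C on 35 ballots, Proposal C above Proposal A on 28.

Proposal A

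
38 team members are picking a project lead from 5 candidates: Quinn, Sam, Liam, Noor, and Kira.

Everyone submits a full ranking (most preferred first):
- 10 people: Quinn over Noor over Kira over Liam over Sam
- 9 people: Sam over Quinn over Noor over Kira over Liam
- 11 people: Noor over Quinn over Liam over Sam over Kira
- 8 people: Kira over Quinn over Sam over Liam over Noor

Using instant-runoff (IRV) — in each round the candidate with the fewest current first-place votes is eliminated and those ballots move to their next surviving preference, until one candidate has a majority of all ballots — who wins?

Round 1: Quinn 10, Sam 9, Liam 0, Noor 11, Kira 8. Liam eliminated.
Round 2: Quinn 10, Sam 9, Noor 11, Kira 8. Kira eliminated.
Round 3: Quinn 18, Sam 9, Noor 11. Sam eliminated.
Round 4: Quinn 27, Noor 11. Quinn has a majority (≥20).

Quinn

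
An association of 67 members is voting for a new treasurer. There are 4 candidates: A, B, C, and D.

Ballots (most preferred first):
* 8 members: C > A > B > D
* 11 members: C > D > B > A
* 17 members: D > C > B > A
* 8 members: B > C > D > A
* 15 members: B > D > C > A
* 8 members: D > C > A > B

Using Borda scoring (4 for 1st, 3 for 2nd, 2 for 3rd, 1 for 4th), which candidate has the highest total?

C

A: 8×3 + 11×1 + 17×1 + 8×1 + 15×1 + 8×2 = 91
B: 8×2 + 11×2 + 17×2 + 8×4 + 15×4 + 8×1 = 172
C: 8×4 + 11×4 + 17×3 + 8×3 + 15×2 + 8×3 = 205
D: 8×1 + 11×3 + 17×4 + 8×2 + 15×3 + 8×4 = 202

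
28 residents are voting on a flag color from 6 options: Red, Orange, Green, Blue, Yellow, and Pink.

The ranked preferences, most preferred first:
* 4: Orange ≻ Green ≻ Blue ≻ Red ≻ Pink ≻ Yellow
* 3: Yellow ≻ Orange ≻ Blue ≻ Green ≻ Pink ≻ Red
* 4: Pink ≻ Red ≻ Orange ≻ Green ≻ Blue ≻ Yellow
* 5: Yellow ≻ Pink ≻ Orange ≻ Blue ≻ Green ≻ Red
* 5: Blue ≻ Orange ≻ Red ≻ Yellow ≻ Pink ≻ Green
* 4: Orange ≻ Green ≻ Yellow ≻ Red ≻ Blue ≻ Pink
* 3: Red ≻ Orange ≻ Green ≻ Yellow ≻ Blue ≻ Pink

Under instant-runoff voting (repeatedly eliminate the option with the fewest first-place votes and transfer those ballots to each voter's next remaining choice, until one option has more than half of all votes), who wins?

Orange

Round 1: Red 3, Orange 8, Green 0, Blue 5, Yellow 8, Pink 4. Green eliminated.
Round 2: Red 3, Orange 8, Blue 5, Yellow 8, Pink 4. Red eliminated.
Round 3: Orange 11, Blue 5, Yellow 8, Pink 4. Pink eliminated.
Round 4: Orange 15, Blue 5, Yellow 8. Orange has a majority (≥15).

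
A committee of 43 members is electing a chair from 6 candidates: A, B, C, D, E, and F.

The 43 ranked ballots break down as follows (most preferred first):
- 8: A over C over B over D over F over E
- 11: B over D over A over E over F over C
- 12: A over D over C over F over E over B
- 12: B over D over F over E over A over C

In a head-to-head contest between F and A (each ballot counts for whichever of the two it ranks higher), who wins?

F is ranked above A on 12 ballots; A above F on 31.

A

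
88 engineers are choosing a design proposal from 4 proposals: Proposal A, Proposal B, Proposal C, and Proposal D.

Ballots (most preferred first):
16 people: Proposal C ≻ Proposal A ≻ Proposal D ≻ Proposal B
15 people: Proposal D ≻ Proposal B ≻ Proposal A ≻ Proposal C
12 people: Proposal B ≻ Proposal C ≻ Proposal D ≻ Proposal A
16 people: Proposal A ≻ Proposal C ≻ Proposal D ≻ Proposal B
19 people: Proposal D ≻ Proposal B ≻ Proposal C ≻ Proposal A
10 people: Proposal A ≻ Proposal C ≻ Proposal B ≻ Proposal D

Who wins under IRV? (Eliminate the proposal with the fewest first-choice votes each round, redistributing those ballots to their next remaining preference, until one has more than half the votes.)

Proposal C

Round 1: Proposal A 26, Proposal B 12, Proposal C 16, Proposal D 34. Proposal B eliminated.
Round 2: Proposal A 26, Proposal C 28, Proposal D 34. Proposal A eliminated.
Round 3: Proposal C 54, Proposal D 34. Proposal C has a majority (≥45).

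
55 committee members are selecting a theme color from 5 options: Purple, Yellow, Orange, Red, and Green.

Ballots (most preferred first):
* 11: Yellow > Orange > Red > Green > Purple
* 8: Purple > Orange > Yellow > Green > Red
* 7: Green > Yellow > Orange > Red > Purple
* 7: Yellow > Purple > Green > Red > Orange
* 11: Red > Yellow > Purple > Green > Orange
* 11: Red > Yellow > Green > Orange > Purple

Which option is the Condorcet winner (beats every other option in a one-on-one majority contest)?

Yellow

Yellow vs Purple: 47–8
Yellow vs Orange: 47–8
Yellow vs Red: 33–22
Yellow vs Green: 48–7
Yellow beats every other option.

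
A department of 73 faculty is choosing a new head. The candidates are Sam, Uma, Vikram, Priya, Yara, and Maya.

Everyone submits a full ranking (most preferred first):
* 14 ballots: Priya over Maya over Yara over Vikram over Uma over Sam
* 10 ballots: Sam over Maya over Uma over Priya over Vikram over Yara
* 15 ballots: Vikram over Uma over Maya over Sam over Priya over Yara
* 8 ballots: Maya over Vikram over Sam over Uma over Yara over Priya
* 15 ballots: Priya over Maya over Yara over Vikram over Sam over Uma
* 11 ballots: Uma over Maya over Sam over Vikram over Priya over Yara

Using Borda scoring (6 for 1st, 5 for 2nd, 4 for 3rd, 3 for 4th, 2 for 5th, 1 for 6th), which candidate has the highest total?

Sam: 14×1 + 10×6 + 15×3 + 8×4 + 15×2 + 11×4 = 225
Uma: 14×2 + 10×4 + 15×5 + 8×3 + 15×1 + 11×6 = 248
Vikram: 14×3 + 10×2 + 15×6 + 8×5 + 15×3 + 11×3 = 270
Priya: 14×6 + 10×3 + 15×2 + 8×1 + 15×6 + 11×2 = 264
Yara: 14×4 + 10×1 + 15×1 + 8×2 + 15×4 + 11×1 = 168
Maya: 14×5 + 10×5 + 15×4 + 8×6 + 15×5 + 11×5 = 358

Maya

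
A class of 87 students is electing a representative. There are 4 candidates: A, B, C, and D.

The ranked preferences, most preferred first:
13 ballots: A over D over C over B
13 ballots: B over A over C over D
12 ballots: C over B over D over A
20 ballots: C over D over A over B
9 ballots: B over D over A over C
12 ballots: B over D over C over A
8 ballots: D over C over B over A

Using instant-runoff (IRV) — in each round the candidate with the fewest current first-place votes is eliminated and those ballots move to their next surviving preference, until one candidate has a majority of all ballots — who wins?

Round 1: A 13, B 34, C 32, D 8. D eliminated.
Round 2: A 13, B 34, C 40. A eliminated.
Round 3: B 34, C 53. C has a majority (≥44).

C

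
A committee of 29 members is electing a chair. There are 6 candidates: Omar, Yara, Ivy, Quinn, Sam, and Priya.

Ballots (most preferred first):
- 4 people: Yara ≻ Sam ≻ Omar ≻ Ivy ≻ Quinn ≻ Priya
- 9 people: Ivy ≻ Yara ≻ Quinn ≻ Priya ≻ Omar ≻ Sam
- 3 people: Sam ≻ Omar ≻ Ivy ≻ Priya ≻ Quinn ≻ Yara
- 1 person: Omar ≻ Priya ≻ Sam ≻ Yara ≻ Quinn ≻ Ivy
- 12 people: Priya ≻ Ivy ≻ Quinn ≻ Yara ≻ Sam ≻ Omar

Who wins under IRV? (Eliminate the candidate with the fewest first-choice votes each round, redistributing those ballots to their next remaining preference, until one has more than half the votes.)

Ivy

Round 1: Omar 1, Yara 4, Ivy 9, Quinn 0, Sam 3, Priya 12. Quinn eliminated.
Round 2: Omar 1, Yara 4, Ivy 9, Sam 3, Priya 12. Omar eliminated.
Round 3: Yara 4, Ivy 9, Sam 3, Priya 13. Sam eliminated.
Round 4: Yara 4, Ivy 12, Priya 13. Yara eliminated.
Round 5: Ivy 16, Priya 13. Ivy has a majority (≥15).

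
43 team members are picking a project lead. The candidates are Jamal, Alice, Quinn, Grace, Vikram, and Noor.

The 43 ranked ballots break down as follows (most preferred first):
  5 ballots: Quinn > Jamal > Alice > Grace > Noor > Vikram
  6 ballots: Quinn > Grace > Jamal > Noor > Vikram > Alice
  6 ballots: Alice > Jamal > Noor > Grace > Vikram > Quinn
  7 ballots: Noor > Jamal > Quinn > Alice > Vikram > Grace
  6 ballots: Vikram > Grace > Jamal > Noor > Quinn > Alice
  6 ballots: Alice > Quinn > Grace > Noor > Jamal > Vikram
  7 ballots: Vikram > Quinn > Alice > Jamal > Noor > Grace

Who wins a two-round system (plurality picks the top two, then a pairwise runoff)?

Alice

Round 1 first-place votes: Jamal 0, Alice 12, Quinn 11, Grace 0, Vikram 13, Noor 7. Vikram and Alice advance.
Runoff: Vikram is ranked above Alice on 19 ballots, Alice above Vikram on 24.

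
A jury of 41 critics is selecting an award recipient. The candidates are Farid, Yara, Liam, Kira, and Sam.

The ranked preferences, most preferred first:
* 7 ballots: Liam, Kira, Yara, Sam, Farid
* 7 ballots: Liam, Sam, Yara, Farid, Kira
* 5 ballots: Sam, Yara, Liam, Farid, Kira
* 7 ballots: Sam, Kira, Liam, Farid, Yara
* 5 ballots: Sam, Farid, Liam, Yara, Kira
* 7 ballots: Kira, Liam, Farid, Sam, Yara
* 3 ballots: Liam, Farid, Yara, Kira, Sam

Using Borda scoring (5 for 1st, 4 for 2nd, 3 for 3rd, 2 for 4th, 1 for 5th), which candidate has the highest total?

Liam

Farid: 7×1 + 7×2 + 5×2 + 7×2 + 5×4 + 7×3 + 3×4 = 98
Yara: 7×3 + 7×3 + 5×4 + 7×1 + 5×2 + 7×1 + 3×3 = 95
Liam: 7×5 + 7×5 + 5×3 + 7×3 + 5×3 + 7×4 + 3×5 = 164
Kira: 7×4 + 7×1 + 5×1 + 7×4 + 5×1 + 7×5 + 3×2 = 114
Sam: 7×2 + 7×4 + 5×5 + 7×5 + 5×5 + 7×2 + 3×1 = 144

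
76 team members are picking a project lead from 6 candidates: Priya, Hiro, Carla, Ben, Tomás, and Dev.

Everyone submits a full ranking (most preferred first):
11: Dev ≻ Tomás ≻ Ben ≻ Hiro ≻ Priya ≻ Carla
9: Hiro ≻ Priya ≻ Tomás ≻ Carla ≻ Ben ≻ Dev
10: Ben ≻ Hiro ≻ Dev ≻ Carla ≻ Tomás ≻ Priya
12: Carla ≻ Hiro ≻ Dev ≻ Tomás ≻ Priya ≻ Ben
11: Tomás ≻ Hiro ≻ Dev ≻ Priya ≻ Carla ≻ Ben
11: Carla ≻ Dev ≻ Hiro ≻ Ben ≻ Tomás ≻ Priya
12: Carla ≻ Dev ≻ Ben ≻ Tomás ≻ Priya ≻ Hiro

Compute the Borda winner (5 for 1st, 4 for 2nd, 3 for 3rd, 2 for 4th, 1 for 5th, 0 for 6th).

Priya: 11×1 + 9×4 + 10×0 + 12×1 + 11×2 + 11×0 + 12×1 = 93
Hiro: 11×2 + 9×5 + 10×4 + 12×4 + 11×4 + 11×3 + 12×0 = 232
Carla: 11×0 + 9×2 + 10×2 + 12×5 + 11×1 + 11×5 + 12×5 = 224
Ben: 11×3 + 9×1 + 10×5 + 12×0 + 11×0 + 11×2 + 12×3 = 150
Tomás: 11×4 + 9×3 + 10×1 + 12×2 + 11×5 + 11×1 + 12×2 = 195
Dev: 11×5 + 9×0 + 10×3 + 12×3 + 11×3 + 11×4 + 12×4 = 246

Dev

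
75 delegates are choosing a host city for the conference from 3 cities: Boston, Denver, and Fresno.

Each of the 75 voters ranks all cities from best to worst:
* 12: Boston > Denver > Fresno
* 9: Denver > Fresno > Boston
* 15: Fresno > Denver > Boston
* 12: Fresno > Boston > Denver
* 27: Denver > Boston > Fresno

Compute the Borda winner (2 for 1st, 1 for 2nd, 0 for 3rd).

Denver

Boston: 12×2 + 9×0 + 15×0 + 12×1 + 27×1 = 63
Denver: 12×1 + 9×2 + 15×1 + 12×0 + 27×2 = 99
Fresno: 12×0 + 9×1 + 15×2 + 12×2 + 27×0 = 63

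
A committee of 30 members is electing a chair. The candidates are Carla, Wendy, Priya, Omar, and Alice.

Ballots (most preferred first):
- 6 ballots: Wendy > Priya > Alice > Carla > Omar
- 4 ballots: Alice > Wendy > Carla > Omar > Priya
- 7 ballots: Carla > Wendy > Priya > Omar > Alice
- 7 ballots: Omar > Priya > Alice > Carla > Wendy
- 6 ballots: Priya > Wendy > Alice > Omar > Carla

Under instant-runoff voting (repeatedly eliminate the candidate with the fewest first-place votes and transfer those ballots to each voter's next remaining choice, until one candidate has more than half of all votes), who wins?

Wendy

Round 1: Carla 7, Wendy 6, Priya 6, Omar 7, Alice 4. Alice eliminated.
Round 2: Carla 7, Wendy 10, Priya 6, Omar 7. Priya eliminated.
Round 3: Carla 7, Wendy 16, Omar 7. Wendy has a majority (≥16).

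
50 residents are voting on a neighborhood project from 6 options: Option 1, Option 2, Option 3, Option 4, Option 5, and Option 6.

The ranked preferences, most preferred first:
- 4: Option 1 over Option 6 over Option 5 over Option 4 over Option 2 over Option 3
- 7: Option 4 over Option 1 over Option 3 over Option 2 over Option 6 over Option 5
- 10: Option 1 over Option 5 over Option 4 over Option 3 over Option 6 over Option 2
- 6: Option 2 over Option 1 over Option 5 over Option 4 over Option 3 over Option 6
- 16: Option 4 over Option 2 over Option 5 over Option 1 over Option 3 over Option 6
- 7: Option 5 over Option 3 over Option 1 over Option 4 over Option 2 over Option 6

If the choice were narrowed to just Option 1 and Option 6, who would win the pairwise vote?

Option 1 is ranked above Option 6 on 50 ballots; Option 6 above Option 1 on 0.

Option 1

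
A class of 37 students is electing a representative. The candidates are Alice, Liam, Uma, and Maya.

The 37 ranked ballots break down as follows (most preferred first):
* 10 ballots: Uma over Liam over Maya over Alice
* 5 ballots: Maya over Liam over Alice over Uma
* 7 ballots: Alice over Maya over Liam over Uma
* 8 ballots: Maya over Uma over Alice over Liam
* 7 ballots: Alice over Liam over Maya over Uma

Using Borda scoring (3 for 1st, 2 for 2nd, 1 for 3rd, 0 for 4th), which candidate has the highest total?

Maya

Alice: 10×0 + 5×1 + 7×3 + 8×1 + 7×3 = 55
Liam: 10×2 + 5×2 + 7×1 + 8×0 + 7×2 = 51
Uma: 10×3 + 5×0 + 7×0 + 8×2 + 7×0 = 46
Maya: 10×1 + 5×3 + 7×2 + 8×3 + 7×1 = 70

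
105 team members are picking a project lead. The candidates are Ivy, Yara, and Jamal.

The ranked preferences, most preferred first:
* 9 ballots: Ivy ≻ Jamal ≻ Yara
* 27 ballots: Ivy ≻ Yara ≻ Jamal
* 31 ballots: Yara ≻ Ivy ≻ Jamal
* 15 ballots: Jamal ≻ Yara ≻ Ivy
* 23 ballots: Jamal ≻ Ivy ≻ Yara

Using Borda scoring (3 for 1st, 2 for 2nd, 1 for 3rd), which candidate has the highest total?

Ivy: 9×3 + 27×3 + 31×2 + 15×1 + 23×2 = 231
Yara: 9×1 + 27×2 + 31×3 + 15×2 + 23×1 = 209
Jamal: 9×2 + 27×1 + 31×1 + 15×3 + 23×3 = 190

Ivy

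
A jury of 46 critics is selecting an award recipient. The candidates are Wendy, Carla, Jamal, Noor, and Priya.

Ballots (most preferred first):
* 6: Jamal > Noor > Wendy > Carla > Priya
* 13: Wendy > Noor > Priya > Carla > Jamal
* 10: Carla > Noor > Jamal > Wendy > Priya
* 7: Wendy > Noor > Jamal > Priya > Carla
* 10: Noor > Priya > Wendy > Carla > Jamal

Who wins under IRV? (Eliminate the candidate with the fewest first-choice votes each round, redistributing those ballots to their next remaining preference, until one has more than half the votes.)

Round 1: Wendy 20, Carla 10, Jamal 6, Noor 10, Priya 0. Priya eliminated.
Round 2: Wendy 20, Carla 10, Jamal 6, Noor 10. Jamal eliminated.
Round 3: Wendy 20, Carla 10, Noor 16. Carla eliminated.
Round 4: Wendy 20, Noor 26. Noor has a majority (≥24).

Noor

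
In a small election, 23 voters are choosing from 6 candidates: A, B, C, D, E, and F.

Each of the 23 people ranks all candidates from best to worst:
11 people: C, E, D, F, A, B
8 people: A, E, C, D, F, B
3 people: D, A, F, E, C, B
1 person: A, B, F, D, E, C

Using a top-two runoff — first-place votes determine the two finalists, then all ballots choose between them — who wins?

A

Round 1 first-place votes: A 9, B 0, C 11, D 3, E 0, F 0. C and A advance.
Runoff: C is ranked above A on 11 ballots, A above C on 12.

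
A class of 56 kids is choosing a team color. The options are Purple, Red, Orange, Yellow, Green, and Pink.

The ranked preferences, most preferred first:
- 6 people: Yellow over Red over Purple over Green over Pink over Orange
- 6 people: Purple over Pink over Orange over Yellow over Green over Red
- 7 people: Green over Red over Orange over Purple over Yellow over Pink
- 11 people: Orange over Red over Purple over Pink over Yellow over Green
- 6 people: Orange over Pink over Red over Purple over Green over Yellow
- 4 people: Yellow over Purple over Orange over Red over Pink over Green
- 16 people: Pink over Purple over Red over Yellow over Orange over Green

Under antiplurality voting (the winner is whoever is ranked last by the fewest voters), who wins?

Last-place votes: Purple 0, Red 6, Orange 6, Yellow 6, Green 31, Pink 7.

Purple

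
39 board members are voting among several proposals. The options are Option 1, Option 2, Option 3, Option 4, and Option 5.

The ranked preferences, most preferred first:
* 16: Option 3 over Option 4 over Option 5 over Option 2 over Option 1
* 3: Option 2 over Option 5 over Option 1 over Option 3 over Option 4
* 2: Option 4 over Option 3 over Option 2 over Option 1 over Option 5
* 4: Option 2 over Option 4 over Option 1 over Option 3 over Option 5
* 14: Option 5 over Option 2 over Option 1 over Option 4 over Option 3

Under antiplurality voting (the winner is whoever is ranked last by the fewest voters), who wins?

Option 2

Last-place votes: Option 1 16, Option 2 0, Option 3 14, Option 4 3, Option 5 6.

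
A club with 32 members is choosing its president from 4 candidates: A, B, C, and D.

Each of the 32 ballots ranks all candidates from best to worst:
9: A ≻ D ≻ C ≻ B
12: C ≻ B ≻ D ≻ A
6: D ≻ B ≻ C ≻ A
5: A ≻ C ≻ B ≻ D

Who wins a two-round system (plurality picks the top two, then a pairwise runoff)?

C

Round 1 first-place votes: A 14, B 0, C 12, D 6. A and C advance.
Runoff: A is ranked above C on 14 ballots, C above A on 18.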